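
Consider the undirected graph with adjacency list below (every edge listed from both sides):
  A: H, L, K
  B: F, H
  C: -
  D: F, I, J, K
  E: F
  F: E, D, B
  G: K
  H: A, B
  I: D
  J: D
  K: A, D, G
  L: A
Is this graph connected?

No

Component: {C}
Component: {A, B, D, E, F, G, H, I, J, K, L}
There are 2 separate components, so the graph is not connected.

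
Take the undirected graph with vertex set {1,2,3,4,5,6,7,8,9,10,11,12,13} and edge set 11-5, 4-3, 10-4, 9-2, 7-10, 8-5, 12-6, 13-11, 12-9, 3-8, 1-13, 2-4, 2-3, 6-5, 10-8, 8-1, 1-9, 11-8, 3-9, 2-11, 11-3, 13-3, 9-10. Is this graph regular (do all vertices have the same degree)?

Degrees: 1:3, 2:4, 3:6, 4:3, 5:3, 6:2, 7:1, 8:5, 9:5, 10:4, 11:5, 12:2, 13:3
Vertex 7 has degree 1 while 3 has degree 6, so the graph is not regular.

No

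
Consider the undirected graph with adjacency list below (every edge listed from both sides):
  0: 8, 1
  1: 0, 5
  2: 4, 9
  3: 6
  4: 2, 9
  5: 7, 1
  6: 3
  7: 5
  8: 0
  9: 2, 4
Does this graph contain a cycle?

|V| = 10, |E| = 8, number of components = 3.
Since 8 > 10 - 3, a cycle must exist; for instance 2-4-9-2.

Yes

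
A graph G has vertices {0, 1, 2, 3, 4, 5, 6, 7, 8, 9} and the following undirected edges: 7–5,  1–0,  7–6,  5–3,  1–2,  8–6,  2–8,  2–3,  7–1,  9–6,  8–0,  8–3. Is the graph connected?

No

Component: {4}
Component: {0, 1, 2, 3, 5, 6, 7, 8, 9}
There are 2 separate components, so the graph is not connected.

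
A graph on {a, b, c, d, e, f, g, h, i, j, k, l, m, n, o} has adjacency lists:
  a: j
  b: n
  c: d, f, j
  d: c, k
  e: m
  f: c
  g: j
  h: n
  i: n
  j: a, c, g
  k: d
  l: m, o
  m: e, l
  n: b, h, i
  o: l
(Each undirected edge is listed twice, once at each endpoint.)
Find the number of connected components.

Component: {b, h, i, n}
Component: {e, l, m, o}
Component: {a, c, d, f, g, j, k}

3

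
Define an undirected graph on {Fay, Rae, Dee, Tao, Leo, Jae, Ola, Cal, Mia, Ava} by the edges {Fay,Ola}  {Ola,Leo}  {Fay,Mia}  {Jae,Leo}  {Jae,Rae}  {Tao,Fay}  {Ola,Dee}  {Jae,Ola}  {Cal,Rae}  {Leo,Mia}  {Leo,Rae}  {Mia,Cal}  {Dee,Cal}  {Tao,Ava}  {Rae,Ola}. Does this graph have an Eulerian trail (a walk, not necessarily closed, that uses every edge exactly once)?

No

Degrees: Fay:3, Rae:4, Dee:2, Tao:2, Leo:4, Jae:3, Ola:5, Cal:3, Mia:3, Ava:1
Odd-degree vertices: Fay, Jae, Ola, Cal, Mia, Ava (6 total).
With 6 odd-degree vertices (more than two), no single trail can use every edge.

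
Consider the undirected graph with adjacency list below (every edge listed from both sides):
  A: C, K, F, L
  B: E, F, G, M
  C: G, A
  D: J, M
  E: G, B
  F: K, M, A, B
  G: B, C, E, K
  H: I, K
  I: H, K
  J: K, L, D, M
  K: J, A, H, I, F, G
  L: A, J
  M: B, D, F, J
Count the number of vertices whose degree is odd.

0

Degrees: A:4, B:4, C:2, D:2, E:2, F:4, G:4, H:2, I:2, J:4, K:6, L:2, M:4
Odd-degree vertices: none.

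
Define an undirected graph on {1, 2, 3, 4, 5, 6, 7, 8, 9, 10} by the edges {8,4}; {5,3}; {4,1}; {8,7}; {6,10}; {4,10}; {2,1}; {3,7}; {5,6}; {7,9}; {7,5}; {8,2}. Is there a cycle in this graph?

The graph has 10 vertices, 12 edges, and 1 connected component.
Since 12 > 10 - 1, a cycle must exist; for instance 7-5-3-7.

Yes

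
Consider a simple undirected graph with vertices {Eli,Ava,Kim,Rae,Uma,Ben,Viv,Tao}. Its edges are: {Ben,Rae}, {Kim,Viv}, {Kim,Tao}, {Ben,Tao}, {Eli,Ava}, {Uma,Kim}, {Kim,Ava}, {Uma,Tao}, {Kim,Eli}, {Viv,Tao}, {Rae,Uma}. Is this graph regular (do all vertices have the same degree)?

No

Degrees: Eli:2, Ava:2, Kim:5, Rae:2, Uma:3, Ben:2, Viv:2, Tao:4
Degrees are not all equal (e.g. deg(Eli)=2 but deg(Kim)=5); not regular.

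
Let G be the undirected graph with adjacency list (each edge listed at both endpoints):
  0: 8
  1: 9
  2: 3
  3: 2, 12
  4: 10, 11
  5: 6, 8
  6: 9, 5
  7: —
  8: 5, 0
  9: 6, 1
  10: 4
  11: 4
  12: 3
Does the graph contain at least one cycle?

The graph has 13 vertices, 9 edges, and 4 connected components.
Since 9 = 13 - 4, the graph is a forest and contains no cycle.

No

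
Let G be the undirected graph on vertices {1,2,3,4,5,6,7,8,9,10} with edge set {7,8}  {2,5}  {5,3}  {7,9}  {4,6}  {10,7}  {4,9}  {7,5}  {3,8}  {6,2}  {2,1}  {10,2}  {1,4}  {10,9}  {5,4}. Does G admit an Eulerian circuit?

Degrees: 1:2, 2:4, 3:2, 4:4, 5:4, 6:2, 7:4, 8:2, 9:3, 10:3
9, 10 have odd degree; an Eulerian circuit needs every degree to be even, so none exists.

No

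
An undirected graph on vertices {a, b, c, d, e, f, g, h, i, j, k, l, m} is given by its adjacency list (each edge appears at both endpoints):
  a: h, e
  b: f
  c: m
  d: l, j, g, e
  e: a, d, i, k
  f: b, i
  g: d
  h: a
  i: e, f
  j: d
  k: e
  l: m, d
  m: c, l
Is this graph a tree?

Yes

|V| = 13, |E| = 12.
It is connected with exactly 12 edges, hence acyclic — it is a tree.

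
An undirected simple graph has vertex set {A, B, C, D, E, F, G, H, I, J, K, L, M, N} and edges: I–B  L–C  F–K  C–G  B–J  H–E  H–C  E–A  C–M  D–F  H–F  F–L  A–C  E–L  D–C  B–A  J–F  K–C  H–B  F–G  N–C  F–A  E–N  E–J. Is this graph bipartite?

Yes

Partition the vertices as {B, C, E, F} vs {A, D, G, H, I, J, K, L, M, N}. Each listed edge has one endpoint in each part, so the graph is bipartite.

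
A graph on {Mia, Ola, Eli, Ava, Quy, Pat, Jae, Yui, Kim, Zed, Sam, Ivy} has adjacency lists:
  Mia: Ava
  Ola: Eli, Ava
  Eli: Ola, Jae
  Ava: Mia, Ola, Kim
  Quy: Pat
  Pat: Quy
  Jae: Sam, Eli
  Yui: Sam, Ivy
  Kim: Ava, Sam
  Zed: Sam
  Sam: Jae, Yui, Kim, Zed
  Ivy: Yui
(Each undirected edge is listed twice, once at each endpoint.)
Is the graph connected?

Component: {Quy, Pat}
Component: {Mia, Ola, Eli, Ava, Jae, Yui, Kim, Zed, Sam, Ivy}
No edge joins these 2 groups, so the graph is disconnected.

No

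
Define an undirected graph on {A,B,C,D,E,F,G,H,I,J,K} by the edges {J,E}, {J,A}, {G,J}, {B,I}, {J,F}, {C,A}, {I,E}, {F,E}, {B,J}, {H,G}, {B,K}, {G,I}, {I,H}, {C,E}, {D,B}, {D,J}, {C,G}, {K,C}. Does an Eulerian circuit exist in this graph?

Yes

Degrees: A:2, B:4, C:4, D:2, E:4, F:2, G:4, H:2, I:4, J:6, K:2
Every vertex has even degree and the edges form a single connected piece, so an Eulerian circuit exists.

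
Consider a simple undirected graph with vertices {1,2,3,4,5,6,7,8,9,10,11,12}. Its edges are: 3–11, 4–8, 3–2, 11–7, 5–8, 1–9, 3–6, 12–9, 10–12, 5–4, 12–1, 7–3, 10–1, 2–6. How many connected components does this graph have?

3

Component: {4, 5, 8}
Component: {1, 9, 10, 12}
Component: {2, 3, 6, 7, 11}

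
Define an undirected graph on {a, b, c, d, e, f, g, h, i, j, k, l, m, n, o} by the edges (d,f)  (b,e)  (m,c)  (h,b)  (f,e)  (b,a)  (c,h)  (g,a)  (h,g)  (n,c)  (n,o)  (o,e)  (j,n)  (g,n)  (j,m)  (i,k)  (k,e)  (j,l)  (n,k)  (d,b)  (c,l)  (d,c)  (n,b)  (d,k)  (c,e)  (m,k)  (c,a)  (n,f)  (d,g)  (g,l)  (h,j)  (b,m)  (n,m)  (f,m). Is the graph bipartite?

n-m-f-n is an odd cycle (length 3), and a bipartite graph can contain only even cycles.

No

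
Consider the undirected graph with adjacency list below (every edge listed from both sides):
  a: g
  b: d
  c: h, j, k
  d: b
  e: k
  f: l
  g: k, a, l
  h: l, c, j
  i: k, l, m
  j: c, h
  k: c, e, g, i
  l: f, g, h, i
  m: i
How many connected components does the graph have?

Component: {b, d}
Component: {a, c, e, f, g, h, i, j, k, l, m}

2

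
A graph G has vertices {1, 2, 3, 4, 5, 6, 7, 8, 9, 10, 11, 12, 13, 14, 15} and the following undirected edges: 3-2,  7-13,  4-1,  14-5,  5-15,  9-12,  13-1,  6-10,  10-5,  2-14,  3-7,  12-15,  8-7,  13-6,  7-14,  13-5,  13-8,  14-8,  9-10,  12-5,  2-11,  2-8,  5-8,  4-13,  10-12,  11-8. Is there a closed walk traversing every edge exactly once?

Yes

Degrees: 1:2, 2:4, 3:2, 4:2, 5:6, 6:2, 7:4, 8:6, 9:2, 10:4, 11:2, 12:4, 13:6, 14:4, 15:2
All degrees are even and the non-isolated vertices are connected — an Eulerian circuit exists.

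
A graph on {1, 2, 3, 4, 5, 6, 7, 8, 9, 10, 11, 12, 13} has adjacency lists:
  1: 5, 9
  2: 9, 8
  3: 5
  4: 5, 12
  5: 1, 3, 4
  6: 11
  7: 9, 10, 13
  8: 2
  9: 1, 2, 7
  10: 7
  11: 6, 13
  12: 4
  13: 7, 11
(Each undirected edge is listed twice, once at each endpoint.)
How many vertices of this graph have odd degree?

8

Degrees: 1:2, 2:2, 3:1, 4:2, 5:3, 6:1, 7:3, 8:1, 9:3, 10:1, 11:2, 12:1, 13:2
Odd-degree vertices: 3, 5, 6, 7, 8, 9, 10, 12.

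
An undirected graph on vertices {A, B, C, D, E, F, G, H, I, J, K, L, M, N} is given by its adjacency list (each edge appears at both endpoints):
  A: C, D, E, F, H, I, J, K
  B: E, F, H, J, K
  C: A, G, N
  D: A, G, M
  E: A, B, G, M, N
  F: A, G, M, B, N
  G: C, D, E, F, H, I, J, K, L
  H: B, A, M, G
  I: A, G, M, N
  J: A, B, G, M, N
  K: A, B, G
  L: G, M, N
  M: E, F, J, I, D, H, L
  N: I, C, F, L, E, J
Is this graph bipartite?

Yes

Partition the vertices as {C, D, E, F, H, I, J, K, L} vs {A, B, G, M, N}. Each listed edge has one endpoint in each part, so the graph is bipartite.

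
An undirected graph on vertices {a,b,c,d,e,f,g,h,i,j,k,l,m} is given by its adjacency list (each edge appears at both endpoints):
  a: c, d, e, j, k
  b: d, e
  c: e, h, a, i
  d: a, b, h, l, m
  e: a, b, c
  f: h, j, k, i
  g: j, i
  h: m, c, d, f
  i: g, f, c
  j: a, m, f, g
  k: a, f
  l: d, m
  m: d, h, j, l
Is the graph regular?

Degrees: a:5, b:2, c:4, d:5, e:3, f:4, g:2, h:4, i:3, j:4, k:2, l:2, m:4
Degrees are not all equal (e.g. deg(b)=2 but deg(a)=5); not regular.

No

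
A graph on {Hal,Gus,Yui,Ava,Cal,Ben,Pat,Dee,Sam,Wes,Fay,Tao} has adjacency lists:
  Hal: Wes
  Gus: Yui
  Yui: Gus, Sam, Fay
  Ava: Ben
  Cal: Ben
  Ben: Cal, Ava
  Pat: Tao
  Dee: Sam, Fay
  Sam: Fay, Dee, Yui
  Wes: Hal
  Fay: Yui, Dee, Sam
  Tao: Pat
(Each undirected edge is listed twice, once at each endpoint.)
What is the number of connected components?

Component: {Hal, Wes}
Component: {Pat, Tao}
Component: {Ava, Cal, Ben}
Component: {Gus, Yui, Dee, Sam, Fay}

4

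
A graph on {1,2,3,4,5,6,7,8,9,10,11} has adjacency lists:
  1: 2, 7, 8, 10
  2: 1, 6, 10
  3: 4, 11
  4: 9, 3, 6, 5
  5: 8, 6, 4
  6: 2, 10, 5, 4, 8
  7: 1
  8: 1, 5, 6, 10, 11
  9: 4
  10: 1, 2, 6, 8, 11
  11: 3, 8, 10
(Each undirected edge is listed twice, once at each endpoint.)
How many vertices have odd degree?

Degrees: 1:4, 2:3, 3:2, 4:4, 5:3, 6:5, 7:1, 8:5, 9:1, 10:5, 11:3
Odd-degree vertices: 2, 5, 6, 7, 8, 9, 10, 11.

8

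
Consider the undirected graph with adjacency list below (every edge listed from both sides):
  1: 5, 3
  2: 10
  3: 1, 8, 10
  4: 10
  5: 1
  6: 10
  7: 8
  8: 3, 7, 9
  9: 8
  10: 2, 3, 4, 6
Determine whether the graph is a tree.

Yes

|V| = 10, |E| = 9.
It is connected with exactly 9 edges, hence acyclic — it is a tree.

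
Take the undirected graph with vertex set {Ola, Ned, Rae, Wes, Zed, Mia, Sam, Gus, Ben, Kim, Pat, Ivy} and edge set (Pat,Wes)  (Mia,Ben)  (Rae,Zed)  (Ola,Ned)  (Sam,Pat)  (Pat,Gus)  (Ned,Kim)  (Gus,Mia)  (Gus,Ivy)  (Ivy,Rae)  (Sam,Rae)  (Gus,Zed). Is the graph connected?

Component: {Ola, Ned, Kim}
Component: {Rae, Wes, Zed, Mia, Sam, Gus, Ben, Pat, Ivy}
There are 2 separate components, so the graph is not connected.

No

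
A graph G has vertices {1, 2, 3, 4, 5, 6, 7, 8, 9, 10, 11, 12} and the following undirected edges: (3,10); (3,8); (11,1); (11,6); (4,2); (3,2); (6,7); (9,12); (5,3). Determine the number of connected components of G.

Component: {9, 12}
Component: {1, 6, 7, 11}
Component: {2, 3, 4, 5, 8, 10}

3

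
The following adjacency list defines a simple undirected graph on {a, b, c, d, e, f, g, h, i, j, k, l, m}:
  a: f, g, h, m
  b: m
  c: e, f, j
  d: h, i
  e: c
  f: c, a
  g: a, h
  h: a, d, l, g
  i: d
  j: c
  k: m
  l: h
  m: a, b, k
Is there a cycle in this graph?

The graph has 13 vertices, 13 edges, and 1 connected component.
One cycle is a-h-g-a.

Yes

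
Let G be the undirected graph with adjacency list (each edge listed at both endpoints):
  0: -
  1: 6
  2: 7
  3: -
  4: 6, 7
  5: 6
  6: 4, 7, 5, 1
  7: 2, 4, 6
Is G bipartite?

No

The cycle 4-6-7-4 has length 3, which is odd, so the graph is not bipartite.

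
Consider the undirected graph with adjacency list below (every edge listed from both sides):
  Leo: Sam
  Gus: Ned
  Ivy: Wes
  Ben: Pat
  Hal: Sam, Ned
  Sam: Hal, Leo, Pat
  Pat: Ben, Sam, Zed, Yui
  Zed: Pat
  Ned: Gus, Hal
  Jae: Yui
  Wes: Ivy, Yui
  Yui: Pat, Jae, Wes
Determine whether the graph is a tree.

Yes

The graph has 12 vertices and 11 edges.
Connected and |E| = |V| - 1, which characterizes a tree.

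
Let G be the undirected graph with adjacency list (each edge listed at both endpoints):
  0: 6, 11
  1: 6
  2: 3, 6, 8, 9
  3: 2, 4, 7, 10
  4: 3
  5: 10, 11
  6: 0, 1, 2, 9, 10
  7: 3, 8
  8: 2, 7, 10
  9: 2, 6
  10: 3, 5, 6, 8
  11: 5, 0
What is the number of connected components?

Component: {0, 1, 2, 3, 4, 5, 6, 7, 8, 9, 10, 11}

1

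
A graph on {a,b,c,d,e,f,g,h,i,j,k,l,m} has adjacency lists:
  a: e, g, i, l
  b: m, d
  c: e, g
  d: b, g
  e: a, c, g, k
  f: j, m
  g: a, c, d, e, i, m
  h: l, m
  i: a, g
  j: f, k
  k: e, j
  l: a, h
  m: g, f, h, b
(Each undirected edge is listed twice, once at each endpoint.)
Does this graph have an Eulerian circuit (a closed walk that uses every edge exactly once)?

Yes

Degrees: a:4, b:2, c:2, d:2, e:4, f:2, g:6, h:2, i:2, j:2, k:2, l:2, m:4
All degrees are even and the non-isolated vertices are connected — an Eulerian circuit exists.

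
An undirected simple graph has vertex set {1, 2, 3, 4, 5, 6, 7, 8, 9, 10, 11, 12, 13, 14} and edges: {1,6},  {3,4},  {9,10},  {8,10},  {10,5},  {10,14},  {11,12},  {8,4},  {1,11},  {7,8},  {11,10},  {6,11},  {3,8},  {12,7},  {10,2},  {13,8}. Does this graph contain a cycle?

Yes

The graph has 14 vertices, 16 edges, and 1 connected component.
One cycle is 8-3-4-8.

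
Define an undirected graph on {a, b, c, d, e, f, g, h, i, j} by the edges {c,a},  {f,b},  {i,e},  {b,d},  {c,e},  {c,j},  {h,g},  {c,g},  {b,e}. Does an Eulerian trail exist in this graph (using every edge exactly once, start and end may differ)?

Degrees: a:1, b:3, c:4, d:1, e:3, f:1, g:2, h:1, i:1, j:1
Odd-degree vertices: a, b, d, e, f, h, i, j (8 total).
With 8 odd-degree vertices (more than two), no single trail can use every edge.

No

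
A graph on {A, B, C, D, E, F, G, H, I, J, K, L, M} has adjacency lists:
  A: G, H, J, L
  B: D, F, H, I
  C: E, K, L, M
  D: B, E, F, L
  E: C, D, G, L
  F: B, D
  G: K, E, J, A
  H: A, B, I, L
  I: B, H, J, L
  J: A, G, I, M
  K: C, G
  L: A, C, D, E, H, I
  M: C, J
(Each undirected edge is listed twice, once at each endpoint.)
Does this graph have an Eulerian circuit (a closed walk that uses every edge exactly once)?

Degrees: A:4, B:4, C:4, D:4, E:4, F:2, G:4, H:4, I:4, J:4, K:2, L:6, M:2
All degrees are even and the non-isolated vertices are connected — an Eulerian circuit exists.

Yes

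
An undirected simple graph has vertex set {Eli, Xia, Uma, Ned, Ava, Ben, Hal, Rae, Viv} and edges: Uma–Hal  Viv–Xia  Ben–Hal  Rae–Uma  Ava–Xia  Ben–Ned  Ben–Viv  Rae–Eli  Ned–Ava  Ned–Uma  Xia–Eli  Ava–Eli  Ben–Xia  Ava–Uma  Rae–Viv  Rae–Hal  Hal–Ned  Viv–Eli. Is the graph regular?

Yes

Degrees: Eli:4, Xia:4, Uma:4, Ned:4, Ava:4, Ben:4, Hal:4, Rae:4, Viv:4
Every vertex has degree 4, so the graph is 4-regular.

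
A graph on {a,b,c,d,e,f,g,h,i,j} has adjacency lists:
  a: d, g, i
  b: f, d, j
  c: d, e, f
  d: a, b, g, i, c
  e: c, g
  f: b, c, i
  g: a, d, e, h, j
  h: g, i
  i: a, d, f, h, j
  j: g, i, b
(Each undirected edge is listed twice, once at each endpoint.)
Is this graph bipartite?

The cycle d-a-i-d has length 3, which is odd, so the graph is not bipartite.

No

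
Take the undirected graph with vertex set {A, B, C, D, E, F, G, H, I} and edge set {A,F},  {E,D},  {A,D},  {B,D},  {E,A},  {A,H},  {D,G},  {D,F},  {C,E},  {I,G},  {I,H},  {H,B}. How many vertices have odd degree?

4

Degrees: A:4, B:2, C:1, D:5, E:3, F:2, G:2, H:3, I:2
Odd-degree vertices: C, D, E, H.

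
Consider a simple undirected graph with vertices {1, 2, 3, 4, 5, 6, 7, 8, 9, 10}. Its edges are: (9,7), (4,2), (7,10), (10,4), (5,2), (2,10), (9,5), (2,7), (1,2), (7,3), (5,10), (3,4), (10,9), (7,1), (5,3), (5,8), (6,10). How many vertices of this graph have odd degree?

8

Degrees: 1:2, 2:5, 3:3, 4:3, 5:5, 6:1, 7:5, 8:1, 9:3, 10:6
Odd-degree vertices: 2, 3, 4, 5, 6, 7, 8, 9.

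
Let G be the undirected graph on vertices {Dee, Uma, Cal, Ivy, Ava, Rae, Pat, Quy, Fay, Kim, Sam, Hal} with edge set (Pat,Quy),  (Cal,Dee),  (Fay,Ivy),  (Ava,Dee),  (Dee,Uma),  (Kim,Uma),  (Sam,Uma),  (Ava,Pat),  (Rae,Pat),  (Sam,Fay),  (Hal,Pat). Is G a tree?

The graph has 12 vertices and 11 edges.
It is connected with exactly 11 edges, hence acyclic — it is a tree.

Yes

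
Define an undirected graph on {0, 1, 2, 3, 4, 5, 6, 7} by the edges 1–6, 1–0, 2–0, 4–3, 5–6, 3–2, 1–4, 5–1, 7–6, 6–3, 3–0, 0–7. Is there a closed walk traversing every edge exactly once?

Yes

Degrees: 0:4, 1:4, 2:2, 3:4, 4:2, 5:2, 6:4, 7:2
All degrees are even and the non-isolated vertices are connected — an Eulerian circuit exists.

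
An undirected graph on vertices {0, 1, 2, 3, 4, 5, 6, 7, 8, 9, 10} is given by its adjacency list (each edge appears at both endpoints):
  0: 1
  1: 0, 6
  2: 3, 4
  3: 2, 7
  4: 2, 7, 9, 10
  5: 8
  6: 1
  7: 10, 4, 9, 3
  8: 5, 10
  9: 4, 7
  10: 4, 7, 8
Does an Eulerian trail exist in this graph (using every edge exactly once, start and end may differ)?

Degrees: 0:1, 1:2, 2:2, 3:2, 4:4, 5:1, 6:1, 7:4, 8:2, 9:2, 10:3
Odd-degree vertices: 0, 5, 6, 10 (4 total).
An Eulerian trail requires 0 or 2 odd-degree vertices; here there are 4.

No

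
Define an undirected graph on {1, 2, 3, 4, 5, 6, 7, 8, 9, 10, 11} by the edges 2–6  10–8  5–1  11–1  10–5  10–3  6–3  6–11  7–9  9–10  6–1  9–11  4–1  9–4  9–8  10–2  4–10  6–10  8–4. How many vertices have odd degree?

6

Degrees: 1:4, 2:2, 3:2, 4:4, 5:2, 6:5, 7:1, 8:3, 9:5, 10:7, 11:3
Odd-degree vertices: 6, 7, 8, 9, 10, 11.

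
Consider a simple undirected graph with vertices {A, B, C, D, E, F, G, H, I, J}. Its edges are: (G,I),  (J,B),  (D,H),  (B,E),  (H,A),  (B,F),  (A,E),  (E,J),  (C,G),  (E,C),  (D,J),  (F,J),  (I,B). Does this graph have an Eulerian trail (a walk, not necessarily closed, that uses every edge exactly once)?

Degrees: A:2, B:4, C:2, D:2, E:4, F:2, G:2, H:2, I:2, J:4
Odd-degree vertices: none (0 total).
With 0 odd-degree vertices and all edges in one connected piece, an Eulerian trail exists.

Yes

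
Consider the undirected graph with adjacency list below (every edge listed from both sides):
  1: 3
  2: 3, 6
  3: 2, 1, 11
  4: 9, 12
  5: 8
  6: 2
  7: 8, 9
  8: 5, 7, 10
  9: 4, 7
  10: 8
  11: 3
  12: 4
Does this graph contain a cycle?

|V| = 12, |E| = 10, number of components = 2.
Since 10 = 12 - 2, the graph is a forest and contains no cycle.

No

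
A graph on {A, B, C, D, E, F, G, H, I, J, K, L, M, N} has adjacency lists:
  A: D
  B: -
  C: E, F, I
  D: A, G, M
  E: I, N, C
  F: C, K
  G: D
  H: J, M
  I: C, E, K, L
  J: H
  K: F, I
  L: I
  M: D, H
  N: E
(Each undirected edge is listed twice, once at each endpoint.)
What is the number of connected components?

Component: {B}
Component: {A, D, G, H, J, M}
Component: {C, E, F, I, K, L, N}

3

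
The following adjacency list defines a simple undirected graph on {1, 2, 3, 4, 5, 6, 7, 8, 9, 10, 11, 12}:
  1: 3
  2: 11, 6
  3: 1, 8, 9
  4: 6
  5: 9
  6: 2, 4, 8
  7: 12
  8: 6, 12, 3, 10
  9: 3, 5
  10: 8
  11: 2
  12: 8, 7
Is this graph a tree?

The graph has 12 vertices and 11 edges.
Connected and |E| = |V| - 1, which characterizes a tree.

Yes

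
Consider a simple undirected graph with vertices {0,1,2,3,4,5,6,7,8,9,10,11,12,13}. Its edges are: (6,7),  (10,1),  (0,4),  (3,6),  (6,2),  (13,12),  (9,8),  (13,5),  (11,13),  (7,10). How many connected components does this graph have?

Component: {0, 4}
Component: {8, 9}
Component: {5, 11, 12, 13}
Component: {1, 2, 3, 6, 7, 10}

4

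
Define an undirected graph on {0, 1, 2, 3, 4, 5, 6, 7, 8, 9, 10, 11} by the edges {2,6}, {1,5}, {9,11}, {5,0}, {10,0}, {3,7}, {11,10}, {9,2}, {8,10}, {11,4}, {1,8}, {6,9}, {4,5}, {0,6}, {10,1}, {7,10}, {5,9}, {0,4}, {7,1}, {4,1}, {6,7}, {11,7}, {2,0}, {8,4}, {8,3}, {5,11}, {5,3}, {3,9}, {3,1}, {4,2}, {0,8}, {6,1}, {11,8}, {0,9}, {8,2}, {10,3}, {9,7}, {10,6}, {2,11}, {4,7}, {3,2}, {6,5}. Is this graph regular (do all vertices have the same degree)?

Yes

Degrees: 0:7, 1:7, 2:7, 3:7, 4:7, 5:7, 6:7, 7:7, 8:7, 9:7, 10:7, 11:7
Every vertex has degree 7, so the graph is 7-regular.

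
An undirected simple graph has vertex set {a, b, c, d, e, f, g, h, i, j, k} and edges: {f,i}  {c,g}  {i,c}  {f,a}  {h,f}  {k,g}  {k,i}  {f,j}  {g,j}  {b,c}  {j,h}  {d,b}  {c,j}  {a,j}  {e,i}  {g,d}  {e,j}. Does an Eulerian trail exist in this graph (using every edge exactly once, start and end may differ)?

Degrees: a:2, b:2, c:4, d:2, e:2, f:4, g:4, h:2, i:4, j:6, k:2
Odd-degree vertices: none (0 total).
The non-isolated vertices are connected and exactly 0 have odd degree, so an Eulerian trail exists.

Yes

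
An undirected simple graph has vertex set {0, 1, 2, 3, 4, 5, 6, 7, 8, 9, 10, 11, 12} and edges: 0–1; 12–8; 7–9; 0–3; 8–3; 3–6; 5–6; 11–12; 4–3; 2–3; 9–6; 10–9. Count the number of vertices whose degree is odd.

Degrees: 0:2, 1:1, 2:1, 3:5, 4:1, 5:1, 6:3, 7:1, 8:2, 9:3, 10:1, 11:1, 12:2
Odd-degree vertices: 1, 2, 3, 4, 5, 6, 7, 9, 10, 11.

10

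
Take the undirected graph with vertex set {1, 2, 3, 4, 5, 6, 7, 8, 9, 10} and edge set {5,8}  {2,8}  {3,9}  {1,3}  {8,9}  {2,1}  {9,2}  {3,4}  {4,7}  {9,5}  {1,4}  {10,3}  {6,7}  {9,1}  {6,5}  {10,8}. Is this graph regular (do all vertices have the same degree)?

Degrees: 1:4, 2:3, 3:4, 4:3, 5:3, 6:2, 7:2, 8:4, 9:5, 10:2
Vertex 6 has degree 2 while 9 has degree 5, so the graph is not regular.

No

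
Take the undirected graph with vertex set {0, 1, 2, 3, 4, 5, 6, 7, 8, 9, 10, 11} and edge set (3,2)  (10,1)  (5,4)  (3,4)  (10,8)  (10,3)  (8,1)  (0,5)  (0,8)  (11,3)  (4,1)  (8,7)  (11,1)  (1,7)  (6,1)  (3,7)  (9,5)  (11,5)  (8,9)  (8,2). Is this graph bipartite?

No

7-8-1-7 is an odd cycle (length 3), and a bipartite graph can contain only even cycles.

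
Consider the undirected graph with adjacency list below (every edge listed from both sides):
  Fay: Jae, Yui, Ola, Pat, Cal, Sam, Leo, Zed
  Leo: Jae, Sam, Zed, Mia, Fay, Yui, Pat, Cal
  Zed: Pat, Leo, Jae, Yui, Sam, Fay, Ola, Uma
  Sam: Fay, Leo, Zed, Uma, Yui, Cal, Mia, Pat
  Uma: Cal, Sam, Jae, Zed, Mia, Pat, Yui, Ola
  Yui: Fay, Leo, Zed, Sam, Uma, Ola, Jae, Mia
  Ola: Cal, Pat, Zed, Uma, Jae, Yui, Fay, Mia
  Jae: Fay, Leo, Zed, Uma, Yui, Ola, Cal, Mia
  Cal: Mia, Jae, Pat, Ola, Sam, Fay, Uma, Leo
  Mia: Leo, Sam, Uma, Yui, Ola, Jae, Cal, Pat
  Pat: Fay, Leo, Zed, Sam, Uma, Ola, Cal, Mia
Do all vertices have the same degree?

Degrees: Fay:8, Leo:8, Zed:8, Sam:8, Uma:8, Yui:8, Ola:8, Jae:8, Cal:8, Mia:8, Pat:8
Every vertex has degree 8, so the graph is 8-regular.

Yes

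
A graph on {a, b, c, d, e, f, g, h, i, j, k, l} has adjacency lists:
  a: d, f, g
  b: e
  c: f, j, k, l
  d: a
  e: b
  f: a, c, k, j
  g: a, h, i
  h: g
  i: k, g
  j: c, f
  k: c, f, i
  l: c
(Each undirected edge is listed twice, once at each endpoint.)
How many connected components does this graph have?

Component: {b, e}
Component: {a, c, d, f, g, h, i, j, k, l}

2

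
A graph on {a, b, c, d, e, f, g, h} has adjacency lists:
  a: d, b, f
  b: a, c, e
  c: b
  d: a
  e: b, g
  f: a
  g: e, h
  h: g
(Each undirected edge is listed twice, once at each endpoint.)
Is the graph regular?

Degrees: a:3, b:3, c:1, d:1, e:2, f:1, g:2, h:1
Degrees are not all equal (e.g. deg(c)=1 but deg(a)=3); not regular.

No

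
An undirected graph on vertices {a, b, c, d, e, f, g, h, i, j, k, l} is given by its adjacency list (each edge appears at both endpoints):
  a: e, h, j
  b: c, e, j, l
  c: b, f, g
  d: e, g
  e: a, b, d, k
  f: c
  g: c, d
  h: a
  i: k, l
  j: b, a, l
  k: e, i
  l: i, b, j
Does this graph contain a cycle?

The graph has 12 vertices, 15 edges, and 1 connected component.
One cycle is b-c-g-d-e-b.

Yes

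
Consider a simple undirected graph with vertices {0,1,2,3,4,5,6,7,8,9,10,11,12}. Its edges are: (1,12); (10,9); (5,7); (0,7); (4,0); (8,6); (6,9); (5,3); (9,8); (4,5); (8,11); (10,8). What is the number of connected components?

4

Component: {2}
Component: {1, 12}
Component: {0, 3, 4, 5, 7}
Component: {6, 8, 9, 10, 11}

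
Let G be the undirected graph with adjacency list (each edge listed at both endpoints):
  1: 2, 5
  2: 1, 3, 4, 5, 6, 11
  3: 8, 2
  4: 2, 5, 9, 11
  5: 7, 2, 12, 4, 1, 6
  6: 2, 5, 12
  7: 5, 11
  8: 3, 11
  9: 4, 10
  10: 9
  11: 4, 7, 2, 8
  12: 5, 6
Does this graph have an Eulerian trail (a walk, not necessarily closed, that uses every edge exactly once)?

Yes

Degrees: 1:2, 2:6, 3:2, 4:4, 5:6, 6:3, 7:2, 8:2, 9:2, 10:1, 11:4, 12:2
Odd-degree vertices: 6, 10 (2 total).
With 2 odd-degree vertices and all edges in one connected piece, an Eulerian trail exists (from 6 to 10).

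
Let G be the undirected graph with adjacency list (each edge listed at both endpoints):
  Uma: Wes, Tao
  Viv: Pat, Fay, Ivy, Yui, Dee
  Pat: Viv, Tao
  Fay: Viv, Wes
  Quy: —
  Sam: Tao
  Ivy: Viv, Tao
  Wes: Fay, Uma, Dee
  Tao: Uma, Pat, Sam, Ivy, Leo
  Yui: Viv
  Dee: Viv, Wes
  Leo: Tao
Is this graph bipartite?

Yes

Color {Viv, Quy, Wes, Tao} black and {Uma, Pat, Fay, Sam, Ivy, Yui, Dee, Leo} white. No edge joins two same-colored vertices, so the graph is bipartite.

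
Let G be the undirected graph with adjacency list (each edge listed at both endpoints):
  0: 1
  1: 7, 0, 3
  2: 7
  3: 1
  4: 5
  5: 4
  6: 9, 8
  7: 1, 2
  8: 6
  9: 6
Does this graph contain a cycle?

The graph has 10 vertices, 7 edges, and 3 connected components.
A forest on 10 vertices with 3 components has exactly 7 edges, which matches — so no cycle.

No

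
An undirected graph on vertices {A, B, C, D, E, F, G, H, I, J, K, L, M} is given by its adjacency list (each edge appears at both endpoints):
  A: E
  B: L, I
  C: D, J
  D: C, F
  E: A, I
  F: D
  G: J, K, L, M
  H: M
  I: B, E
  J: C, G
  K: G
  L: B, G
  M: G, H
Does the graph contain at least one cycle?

No

|V| = 13, |E| = 12, number of components = 1.
Since 12 = 13 - 1, the graph is a forest and contains no cycle.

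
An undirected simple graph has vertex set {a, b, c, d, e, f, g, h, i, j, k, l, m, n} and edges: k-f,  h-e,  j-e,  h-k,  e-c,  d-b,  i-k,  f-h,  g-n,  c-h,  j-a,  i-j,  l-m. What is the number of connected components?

Component: {b, d}
Component: {g, n}
Component: {l, m}
Component: {a, c, e, f, h, i, j, k}

4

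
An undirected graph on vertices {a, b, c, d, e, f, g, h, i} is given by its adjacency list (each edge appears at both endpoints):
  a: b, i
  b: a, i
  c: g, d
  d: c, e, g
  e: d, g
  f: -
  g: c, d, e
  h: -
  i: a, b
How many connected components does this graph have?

Component: {f}
Component: {h}
Component: {a, b, i}
Component: {c, d, e, g}

4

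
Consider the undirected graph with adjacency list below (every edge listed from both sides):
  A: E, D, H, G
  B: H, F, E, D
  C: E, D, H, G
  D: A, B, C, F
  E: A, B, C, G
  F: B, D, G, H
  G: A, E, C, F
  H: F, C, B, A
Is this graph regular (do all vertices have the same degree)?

Yes

Degrees: A:4, B:4, C:4, D:4, E:4, F:4, G:4, H:4
All degrees equal 4; the graph is regular.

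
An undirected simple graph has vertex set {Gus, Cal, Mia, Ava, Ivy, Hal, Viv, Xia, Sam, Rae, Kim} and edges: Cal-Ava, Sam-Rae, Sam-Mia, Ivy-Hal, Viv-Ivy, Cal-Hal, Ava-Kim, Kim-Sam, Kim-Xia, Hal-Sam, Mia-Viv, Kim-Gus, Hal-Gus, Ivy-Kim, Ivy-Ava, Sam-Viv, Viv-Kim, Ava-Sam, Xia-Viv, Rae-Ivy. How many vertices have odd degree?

2

Degrees: Gus:2, Cal:2, Mia:2, Ava:4, Ivy:5, Hal:4, Viv:5, Xia:2, Sam:6, Rae:2, Kim:6
Odd-degree vertices: Ivy, Viv.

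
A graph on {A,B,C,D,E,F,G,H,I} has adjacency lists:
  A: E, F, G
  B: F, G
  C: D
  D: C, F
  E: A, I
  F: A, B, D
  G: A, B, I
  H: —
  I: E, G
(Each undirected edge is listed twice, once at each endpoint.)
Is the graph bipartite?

Color {C, E, F, G, H} black and {A, B, D, I} white. No edge joins two same-colored vertices, so the graph is bipartite.

Yes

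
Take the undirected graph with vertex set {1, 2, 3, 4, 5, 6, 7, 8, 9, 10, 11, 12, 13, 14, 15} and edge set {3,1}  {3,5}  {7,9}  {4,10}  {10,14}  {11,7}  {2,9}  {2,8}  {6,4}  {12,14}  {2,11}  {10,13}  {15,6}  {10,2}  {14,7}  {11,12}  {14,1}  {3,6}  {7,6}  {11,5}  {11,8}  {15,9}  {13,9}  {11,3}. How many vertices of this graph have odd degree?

Degrees: 1:2, 2:4, 3:4, 4:2, 5:2, 6:4, 7:4, 8:2, 9:4, 10:4, 11:6, 12:2, 13:2, 14:4, 15:2
Odd-degree vertices: none.

0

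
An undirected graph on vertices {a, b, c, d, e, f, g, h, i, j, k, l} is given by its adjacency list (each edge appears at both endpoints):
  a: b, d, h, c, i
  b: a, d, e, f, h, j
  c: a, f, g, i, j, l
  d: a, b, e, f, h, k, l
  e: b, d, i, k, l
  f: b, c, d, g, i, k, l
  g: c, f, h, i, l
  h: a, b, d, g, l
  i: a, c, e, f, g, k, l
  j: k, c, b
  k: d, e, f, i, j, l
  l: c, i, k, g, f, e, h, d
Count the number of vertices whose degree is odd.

8

Degrees: a:5, b:6, c:6, d:7, e:5, f:7, g:5, h:5, i:7, j:3, k:6, l:8
Odd-degree vertices: a, d, e, f, g, h, i, j.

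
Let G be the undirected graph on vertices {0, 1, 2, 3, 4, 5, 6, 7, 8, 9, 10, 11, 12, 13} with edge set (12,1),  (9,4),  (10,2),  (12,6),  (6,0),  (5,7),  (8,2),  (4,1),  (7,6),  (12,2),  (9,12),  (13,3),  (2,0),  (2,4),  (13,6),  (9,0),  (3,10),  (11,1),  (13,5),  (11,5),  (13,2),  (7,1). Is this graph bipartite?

A valid 2-coloring puts {1, 2, 3, 5, 6, 9} on one side and {0, 4, 7, 8, 10, 11, 12, 13} on the other; every edge crosses between the two sides.

Yes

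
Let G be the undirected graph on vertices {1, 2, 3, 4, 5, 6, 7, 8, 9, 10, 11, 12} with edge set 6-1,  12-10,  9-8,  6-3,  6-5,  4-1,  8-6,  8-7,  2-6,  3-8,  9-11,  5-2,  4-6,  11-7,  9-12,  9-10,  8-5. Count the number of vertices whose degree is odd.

Degrees: 1:2, 2:2, 3:2, 4:2, 5:3, 6:6, 7:2, 8:5, 9:4, 10:2, 11:2, 12:2
Odd-degree vertices: 5, 8.

2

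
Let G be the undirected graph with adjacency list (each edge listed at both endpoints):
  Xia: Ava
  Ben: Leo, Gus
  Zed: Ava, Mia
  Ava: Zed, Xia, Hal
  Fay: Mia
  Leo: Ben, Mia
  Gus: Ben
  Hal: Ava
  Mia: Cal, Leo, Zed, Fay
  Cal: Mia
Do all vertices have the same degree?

No

Degrees: Xia:1, Ben:2, Zed:2, Ava:3, Fay:1, Leo:2, Gus:1, Hal:1, Mia:4, Cal:1
Vertex Xia has degree 1 while Mia has degree 4, so the graph is not regular.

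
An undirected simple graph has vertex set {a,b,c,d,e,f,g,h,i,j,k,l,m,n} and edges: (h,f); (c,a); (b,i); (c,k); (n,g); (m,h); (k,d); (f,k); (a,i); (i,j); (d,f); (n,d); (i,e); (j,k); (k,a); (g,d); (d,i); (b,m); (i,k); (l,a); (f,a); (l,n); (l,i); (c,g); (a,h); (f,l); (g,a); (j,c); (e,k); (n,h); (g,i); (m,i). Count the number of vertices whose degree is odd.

8

Degrees: a:7, b:2, c:4, d:5, e:2, f:5, g:5, h:4, i:9, j:3, k:7, l:4, m:3, n:4
Odd-degree vertices: a, d, f, g, i, j, k, m.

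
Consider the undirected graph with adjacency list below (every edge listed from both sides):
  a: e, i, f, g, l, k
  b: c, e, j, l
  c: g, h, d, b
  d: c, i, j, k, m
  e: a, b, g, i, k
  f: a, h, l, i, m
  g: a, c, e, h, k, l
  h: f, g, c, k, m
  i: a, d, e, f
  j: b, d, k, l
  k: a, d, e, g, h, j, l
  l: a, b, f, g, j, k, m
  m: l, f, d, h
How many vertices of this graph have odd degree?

6

Degrees: a:6, b:4, c:4, d:5, e:5, f:5, g:6, h:5, i:4, j:4, k:7, l:7, m:4
Odd-degree vertices: d, e, f, h, k, l.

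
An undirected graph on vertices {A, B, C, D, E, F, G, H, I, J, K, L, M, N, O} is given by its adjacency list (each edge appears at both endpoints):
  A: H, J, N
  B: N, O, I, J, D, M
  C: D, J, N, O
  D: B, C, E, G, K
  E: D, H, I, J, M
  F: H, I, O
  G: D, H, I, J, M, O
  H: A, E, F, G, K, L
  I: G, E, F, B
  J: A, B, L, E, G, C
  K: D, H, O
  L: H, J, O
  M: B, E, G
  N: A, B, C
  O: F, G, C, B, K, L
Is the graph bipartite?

Yes

A valid 2-coloring puts {D, H, I, J, M, N, O} on one side and {A, B, C, E, F, G, K, L} on the other; every edge crosses between the two sides.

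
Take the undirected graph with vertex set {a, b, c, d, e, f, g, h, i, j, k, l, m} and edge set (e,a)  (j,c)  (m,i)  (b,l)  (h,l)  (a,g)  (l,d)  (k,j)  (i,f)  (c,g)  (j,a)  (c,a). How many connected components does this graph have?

Component: {f, i, m}
Component: {b, d, h, l}
Component: {a, c, e, g, j, k}

3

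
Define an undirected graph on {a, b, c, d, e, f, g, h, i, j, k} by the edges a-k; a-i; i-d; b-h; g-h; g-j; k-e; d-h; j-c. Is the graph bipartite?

Color {f, h, i, j, k} black and {a, b, c, d, e, g} white. No edge joins two same-colored vertices, so the graph is bipartite.

Yes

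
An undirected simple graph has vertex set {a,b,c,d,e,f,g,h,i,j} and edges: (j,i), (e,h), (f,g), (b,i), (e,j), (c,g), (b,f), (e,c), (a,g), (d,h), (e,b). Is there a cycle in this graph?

|V| = 10, |E| = 11, number of components = 1.
One cycle is b-e-j-i-b.

Yes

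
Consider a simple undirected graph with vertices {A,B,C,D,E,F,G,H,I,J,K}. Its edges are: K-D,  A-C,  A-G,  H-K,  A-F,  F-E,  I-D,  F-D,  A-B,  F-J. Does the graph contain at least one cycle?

No

|V| = 11, |E| = 10, number of components = 1.
Since 10 = 11 - 1, the graph is a forest and contains no cycle.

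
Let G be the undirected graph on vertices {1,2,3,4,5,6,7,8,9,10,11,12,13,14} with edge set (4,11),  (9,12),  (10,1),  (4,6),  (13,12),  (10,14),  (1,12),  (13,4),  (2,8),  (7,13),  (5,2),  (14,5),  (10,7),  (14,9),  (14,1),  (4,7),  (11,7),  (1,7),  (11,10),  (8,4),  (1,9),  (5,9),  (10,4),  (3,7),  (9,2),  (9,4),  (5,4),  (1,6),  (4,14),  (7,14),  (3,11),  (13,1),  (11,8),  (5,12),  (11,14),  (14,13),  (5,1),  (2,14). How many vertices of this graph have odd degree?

6

Degrees: 1:8, 2:4, 3:2, 4:9, 5:6, 6:2, 7:7, 8:3, 9:6, 10:5, 11:6, 12:4, 13:5, 14:9
Odd-degree vertices: 4, 7, 8, 10, 13, 14.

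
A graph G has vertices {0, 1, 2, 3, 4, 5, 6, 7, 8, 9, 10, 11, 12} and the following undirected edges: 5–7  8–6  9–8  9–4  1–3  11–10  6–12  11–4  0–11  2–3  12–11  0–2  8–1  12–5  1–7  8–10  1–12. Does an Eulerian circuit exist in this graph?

Yes

Degrees: 0:2, 1:4, 2:2, 3:2, 4:2, 5:2, 6:2, 7:2, 8:4, 9:2, 10:2, 11:4, 12:4
All degrees are even and the non-isolated vertices are connected — an Eulerian circuit exists.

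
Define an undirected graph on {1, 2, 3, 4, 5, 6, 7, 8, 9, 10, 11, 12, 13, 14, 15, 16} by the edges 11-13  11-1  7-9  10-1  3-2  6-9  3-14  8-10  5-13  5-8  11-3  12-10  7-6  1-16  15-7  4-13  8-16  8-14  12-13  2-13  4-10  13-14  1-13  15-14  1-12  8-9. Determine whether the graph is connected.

A breadth-first search from 1 visits 1, 11, 10, 16, 12, 13, 3, 8, 4, 14, 2, 5, 9, 15, 6, 7 — all 16 vertices — so the graph is connected.

Yes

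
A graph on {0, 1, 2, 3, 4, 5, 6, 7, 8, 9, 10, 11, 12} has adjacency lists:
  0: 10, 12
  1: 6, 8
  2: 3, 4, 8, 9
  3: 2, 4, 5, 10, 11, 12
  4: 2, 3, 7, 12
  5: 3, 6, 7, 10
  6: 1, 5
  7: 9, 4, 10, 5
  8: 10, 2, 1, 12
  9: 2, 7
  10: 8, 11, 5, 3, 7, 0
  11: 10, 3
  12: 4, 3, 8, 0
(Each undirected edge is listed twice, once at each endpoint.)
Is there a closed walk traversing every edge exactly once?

Yes

Degrees: 0:2, 1:2, 2:4, 3:6, 4:4, 5:4, 6:2, 7:4, 8:4, 9:2, 10:6, 11:2, 12:4
All degrees are even and the non-isolated vertices are connected — an Eulerian circuit exists.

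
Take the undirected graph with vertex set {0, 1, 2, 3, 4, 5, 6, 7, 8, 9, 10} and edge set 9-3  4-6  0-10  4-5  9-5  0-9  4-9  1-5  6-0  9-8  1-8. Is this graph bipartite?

No

The cycle 9-5-4-9 has length 3, which is odd, so the graph is not bipartite.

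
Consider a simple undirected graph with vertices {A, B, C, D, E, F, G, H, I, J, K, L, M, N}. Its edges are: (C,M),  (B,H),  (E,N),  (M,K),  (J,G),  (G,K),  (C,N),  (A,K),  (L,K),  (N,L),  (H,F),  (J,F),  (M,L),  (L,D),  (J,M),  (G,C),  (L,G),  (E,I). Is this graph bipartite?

No

L-K-M-L is an odd cycle (length 3), and a bipartite graph can contain only even cycles.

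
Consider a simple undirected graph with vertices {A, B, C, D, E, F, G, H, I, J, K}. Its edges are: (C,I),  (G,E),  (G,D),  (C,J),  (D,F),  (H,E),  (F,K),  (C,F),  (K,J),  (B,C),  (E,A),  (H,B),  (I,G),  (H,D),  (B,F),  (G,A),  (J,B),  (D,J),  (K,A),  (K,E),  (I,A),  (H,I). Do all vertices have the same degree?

Yes

Degrees: A:4, B:4, C:4, D:4, E:4, F:4, G:4, H:4, I:4, J:4, K:4
All degrees equal 4; the graph is regular.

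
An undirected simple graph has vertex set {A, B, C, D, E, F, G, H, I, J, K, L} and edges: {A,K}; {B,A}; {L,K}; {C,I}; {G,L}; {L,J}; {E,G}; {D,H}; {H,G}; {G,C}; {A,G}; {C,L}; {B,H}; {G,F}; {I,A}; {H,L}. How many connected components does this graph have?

1

Component: {A, B, C, D, E, F, G, H, I, J, K, L}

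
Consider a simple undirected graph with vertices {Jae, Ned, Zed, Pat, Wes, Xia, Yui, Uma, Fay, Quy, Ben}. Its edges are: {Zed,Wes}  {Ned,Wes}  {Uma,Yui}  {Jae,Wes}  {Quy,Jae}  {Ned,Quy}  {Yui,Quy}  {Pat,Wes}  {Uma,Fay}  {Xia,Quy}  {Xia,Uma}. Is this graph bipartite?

Yes

Partition the vertices as {Wes, Uma, Quy, Ben} vs {Jae, Ned, Zed, Pat, Xia, Yui, Fay}. Each listed edge has one endpoint in each part, so the graph is bipartite.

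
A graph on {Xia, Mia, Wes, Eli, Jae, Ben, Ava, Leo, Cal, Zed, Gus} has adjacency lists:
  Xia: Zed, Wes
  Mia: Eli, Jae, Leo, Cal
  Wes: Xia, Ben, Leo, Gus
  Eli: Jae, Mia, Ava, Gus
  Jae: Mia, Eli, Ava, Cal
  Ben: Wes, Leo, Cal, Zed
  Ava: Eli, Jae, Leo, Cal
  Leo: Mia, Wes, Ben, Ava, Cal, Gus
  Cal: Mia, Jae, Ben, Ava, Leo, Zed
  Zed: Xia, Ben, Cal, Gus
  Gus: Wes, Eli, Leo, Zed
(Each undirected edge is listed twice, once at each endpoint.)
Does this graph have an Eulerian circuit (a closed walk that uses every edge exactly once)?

Degrees: Xia:2, Mia:4, Wes:4, Eli:4, Jae:4, Ben:4, Ava:4, Leo:6, Cal:6, Zed:4, Gus:4
Every vertex has even degree and the edges form a single connected piece, so an Eulerian circuit exists.

Yes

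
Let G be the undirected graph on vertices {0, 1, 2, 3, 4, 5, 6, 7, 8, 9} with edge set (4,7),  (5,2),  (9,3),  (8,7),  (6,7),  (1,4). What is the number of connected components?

4

Component: {0}
Component: {2, 5}
Component: {3, 9}
Component: {1, 4, 6, 7, 8}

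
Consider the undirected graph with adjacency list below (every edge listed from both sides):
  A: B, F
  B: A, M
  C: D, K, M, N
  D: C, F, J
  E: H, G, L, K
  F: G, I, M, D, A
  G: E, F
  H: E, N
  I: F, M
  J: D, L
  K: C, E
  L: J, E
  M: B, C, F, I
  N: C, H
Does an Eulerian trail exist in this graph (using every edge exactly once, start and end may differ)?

Yes

Degrees: A:2, B:2, C:4, D:3, E:4, F:5, G:2, H:2, I:2, J:2, K:2, L:2, M:4, N:2
Odd-degree vertices: D, F (2 total).
The non-isolated vertices are connected and exactly 2 have odd degree, so an Eulerian trail exists (from D to F).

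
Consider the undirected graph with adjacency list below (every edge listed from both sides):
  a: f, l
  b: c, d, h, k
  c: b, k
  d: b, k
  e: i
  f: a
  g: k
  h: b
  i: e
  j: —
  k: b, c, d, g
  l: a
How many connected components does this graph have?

4

Component: {j}
Component: {e, i}
Component: {a, f, l}
Component: {b, c, d, g, h, k}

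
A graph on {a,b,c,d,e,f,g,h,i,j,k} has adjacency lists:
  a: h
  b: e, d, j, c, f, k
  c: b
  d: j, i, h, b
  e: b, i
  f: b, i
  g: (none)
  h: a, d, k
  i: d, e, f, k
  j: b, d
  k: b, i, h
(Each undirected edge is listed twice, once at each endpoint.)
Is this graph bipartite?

b-j-d-b is an odd cycle (length 3), and a bipartite graph can contain only even cycles.

No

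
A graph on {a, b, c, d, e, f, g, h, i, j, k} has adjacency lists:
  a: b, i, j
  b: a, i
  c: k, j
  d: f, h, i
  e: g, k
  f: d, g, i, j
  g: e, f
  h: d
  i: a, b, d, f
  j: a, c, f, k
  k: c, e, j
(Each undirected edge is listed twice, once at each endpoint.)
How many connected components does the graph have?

1

Component: {a, b, c, d, e, f, g, h, i, j, k}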